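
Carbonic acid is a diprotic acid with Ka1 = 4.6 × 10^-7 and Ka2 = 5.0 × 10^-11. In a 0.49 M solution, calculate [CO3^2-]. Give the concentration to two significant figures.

5.0 × 10^-11 M

First ionization gives [H+] ≈ [HCO3-] = 4.75 × 10^-4 M.
Second step: Ka2 = [H+][CO3^2-]/[HCO3-] ≈ [CO3^2-] (since [H+] ≈ [HCO3-]).
So [CO3^2-] ≈ Ka2.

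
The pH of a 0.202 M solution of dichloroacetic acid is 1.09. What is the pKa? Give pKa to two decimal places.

[H+] = 10^(-1.09) = 8.13 × 10^-2 M
At equilibrium [HA] = 0.202 − 8.13 × 10^-2 = 1.21 × 10^-1 M
Ka = [H+][A-]/[HA] = (8.13 × 10^-2)² / 1.21 × 10^-1 = 5.46 × 10^-2
pKa = -log(5.46 × 10^-2) = 1.26

pKa = 1.26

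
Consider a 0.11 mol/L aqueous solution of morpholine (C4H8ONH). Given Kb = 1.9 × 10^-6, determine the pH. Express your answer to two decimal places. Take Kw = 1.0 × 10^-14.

C4H8ONH + H2O ⇌ C4H8ONH2+ + OH-
Let x = [OH-] at equilibrium. Kb = x²/(0.11 − x).
Since Kb ≪ C₀, x ≈ √(Kb·C₀) = 4.57 × 10^-4 M.
pOH = 3.34, so pH = 14.00 − pOH = 10.66

pH = 10.66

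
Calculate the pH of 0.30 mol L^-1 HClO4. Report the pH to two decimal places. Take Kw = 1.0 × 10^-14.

HClO4 is a strong acid and dissociates completely, so [H+] = 0.30 M.
pH = -log(0.3) = 0.52

pH = 0.52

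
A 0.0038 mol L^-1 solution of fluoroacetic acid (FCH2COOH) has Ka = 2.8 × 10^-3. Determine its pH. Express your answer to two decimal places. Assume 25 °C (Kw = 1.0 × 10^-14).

pH = 2.67

FCH2COOH ⇌ FCH2COO- + H+
Ka = [H+]²/(0.0038 − [H+]) = 2.8 × 10^-3
The 5% rule fails; solving [H+]² + Ka·[H+] − Ka·C₀ = 0 exactly:
[H+] = (−Ka + √(Ka² + 4·Ka·C₀))/2 = 2.15 × 10^-3 M
pH = −log[H+] = −log(2.15 × 10^-3) = 2.67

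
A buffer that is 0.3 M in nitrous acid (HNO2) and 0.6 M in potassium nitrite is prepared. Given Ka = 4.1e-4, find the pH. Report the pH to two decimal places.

pH = 3.69

pKa = −log(4.1 × 10^-4) = 3.387
Henderson–Hasselbalch: pH = pKa + log([NO2-]/[HNO2]) = 3.387 + log(0.6/0.3)
pH = 3.387 + (+0.301) = 3.69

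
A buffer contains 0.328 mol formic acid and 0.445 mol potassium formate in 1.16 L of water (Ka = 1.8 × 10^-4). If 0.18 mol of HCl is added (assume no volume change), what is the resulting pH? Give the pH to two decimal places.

pH = 3.46

Added H+ converts HCOO- to HCOOH: HCOOH → 0.508 mol, HCOO- → 0.265 mol.
pKa = −log(1.8 × 10^-4) = 3.745
pH = pKa + log([A⁻]/[HA]) = 3.745 + log(0.265/0.508) = 3.745 -0.283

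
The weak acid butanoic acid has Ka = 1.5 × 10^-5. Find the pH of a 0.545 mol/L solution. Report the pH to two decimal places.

pH = 2.54

CH3(CH2)2COOH ⇌ CH3(CH2)2COO- + H+
Let x = [H+] at equilibrium. Ka = x²/(0.545 − x).
Assume x ≪ 0.545: x ≈ √(1.5 × 10^-5 × 0.545) = 2.86 × 10^-3 M
pH = −log[H+] = −log(2.86 × 10^-3) = 2.54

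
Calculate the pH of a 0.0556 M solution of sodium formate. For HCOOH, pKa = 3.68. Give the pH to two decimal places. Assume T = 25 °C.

pH = 8.21

HCOO- is the conjugate base of the weak acid HCOOH.
Ka = 10^(−3.68) = 2.09 × 10^-4
Kb = Kw/Ka = 1.0×10^-14 / 2.09 × 10^-4 = 4.78 × 10^-11
Kb = [OH-]²/(0.0556 − [OH-]) = 4.78 × 10^-11
Neglecting [OH-] in the denominator: [OH-] = √(4.78 × 10^-11 × 0.0556) = 1.63 × 10^-6 M
pOH = 5.79, so pH = 14.00 − pOH = 8.21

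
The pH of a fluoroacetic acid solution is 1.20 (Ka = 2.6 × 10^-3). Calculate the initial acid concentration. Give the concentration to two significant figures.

[H+] = 10^(-1.20) = 6.31 × 10^-2 M = x
Ka = x²/(C₀ − x) ⇒ C₀ = x + x²/Ka
C₀ = 6.31 × 10^-2 + (6.31 × 10^-2)²/(2.6 × 10^-3) = 1.59 M

C₀ = 1.6 M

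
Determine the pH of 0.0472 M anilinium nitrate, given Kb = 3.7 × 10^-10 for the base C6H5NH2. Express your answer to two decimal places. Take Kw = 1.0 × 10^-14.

C6H5NH3+ is the conjugate acid of the weak base C6H5NH2.
Ka = Kw/Kb = 1.0×10^-14 / 3.7 × 10^-10 = 2.70 × 10^-5
Let x = [H+] at equilibrium. Ka = x²/(0.0472 − x).
Assume x ≪ 0.0472: x ≈ √(2.70 × 10^-5 × 0.0472) = 1.13 × 10^-3 M
pH = −log[H+] = −log(1.13 × 10^-3) = 2.95

pH = 2.95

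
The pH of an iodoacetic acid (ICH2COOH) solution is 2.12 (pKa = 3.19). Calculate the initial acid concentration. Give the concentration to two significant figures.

C₀ = 9.7 × 10^-2 M

[H+] = 10^(-2.12) = 7.59 × 10^-3 M = x
Ka = 10^(−3.19) = 6.46 × 10^-4
Ka = x²/(C₀ − x) ⇒ C₀ = x + x²/Ka
C₀ = 7.59 × 10^-3 + (7.59 × 10^-3)²/(6.46 × 10^-4) = 9.68 × 10^-2 M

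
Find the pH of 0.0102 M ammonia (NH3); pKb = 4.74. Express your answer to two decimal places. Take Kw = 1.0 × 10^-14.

pH = 10.63

NH3 + H2O ⇌ NH4+ + OH-
Kb = 10^(−4.74) = 1.82 × 10^-5
Kb = [OH-]²/(0.0102 − [OH-]) = 1.82 × 10^-5
Neglecting [OH-] in the denominator: [OH-] = √(1.82 × 10^-5 × 0.0102) = 4.31 × 10^-4 M
Check: 4.2% ionized — well under 5%, approximation valid.
pOH = 3.37, so pH = 14.00 − pOH = 10.63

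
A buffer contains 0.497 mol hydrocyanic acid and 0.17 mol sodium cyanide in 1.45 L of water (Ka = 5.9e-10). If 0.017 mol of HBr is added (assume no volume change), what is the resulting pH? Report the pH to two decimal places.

After neutralization: n(HCN) = 0.514 mol, n(CN-) = 0.153 mol.
pKa = −log(5.9 × 10^-10) = 9.229
pH = pKa + log(n_CN-/n_HCN) = 9.229 + log(0.153/0.514) = 9.229 + (-0.526)

pH = 8.70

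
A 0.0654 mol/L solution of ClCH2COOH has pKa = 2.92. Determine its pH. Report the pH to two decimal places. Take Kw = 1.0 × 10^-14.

ClCH2COOH ⇌ ClCH2COO- + H+
Ka = 10^(−2.92) = 1.20 × 10^-3
From the ICE table, Ka = [H+]²/(0.0654 − [H+]) = 1.20 × 10^-3.
[H+] is not negligible relative to C₀; solve [H+]² + 0.0012·[H+] − 7.85e-05 = 0.
[H+] = (−Ka + √(Ka² + 4·Ka·C₀))/2 = 8.28 × 10^-3 M
pH = −log[H+] = −log(8.28 × 10^-3) = 2.08

pH = 2.08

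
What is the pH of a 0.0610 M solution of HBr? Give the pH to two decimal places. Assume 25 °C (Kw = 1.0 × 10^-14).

pH = 1.21

HBr is a strong acid and dissociates completely, so [H+] = 0.0610 M.
pH = -log(0.061) = 1.21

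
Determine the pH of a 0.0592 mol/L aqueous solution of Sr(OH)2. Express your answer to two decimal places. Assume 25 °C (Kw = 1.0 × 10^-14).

Sr(OH)2 is a strong base (each formula unit releases 2 OH-); [OH-] = 0.118 M.
pOH = -log(0.118) = 0.93
pH = 14.00 - 0.93 = 13.07

pH = 13.07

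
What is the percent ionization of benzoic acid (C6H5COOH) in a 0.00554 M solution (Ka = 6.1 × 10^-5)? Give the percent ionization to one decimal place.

10.0%

C6H5COOH ⇌ C6H5COO- + H+; let x = [H+] at equilibrium.
Ka = x²/(C₀ − x); solving the quadratic gives x = 5.52 × 10^-4 M.
% ionization = x/C₀ × 100% = 5.52 × 10^-4/0.00554 × 100% = 10.0%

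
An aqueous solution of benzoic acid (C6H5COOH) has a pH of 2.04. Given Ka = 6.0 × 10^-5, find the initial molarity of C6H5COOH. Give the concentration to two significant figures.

C₀ = 1.4 M

[H+] = 10^(-2.04) = 9.12 × 10^-3 M = x
Ka = x²/(C₀ − x) ⇒ C₀ = x + x²/Ka
C₀ = 9.12 × 10^-3 + (9.12 × 10^-3)²/(6.0 × 10^-5) = 1.40 M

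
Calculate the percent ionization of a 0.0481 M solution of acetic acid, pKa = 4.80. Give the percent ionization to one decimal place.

CH3COOH ⇌ CH3COO- + H+; let x = [H+] at equilibrium.
Ka = 10^(−4.80) = 1.58 × 10^-5
x ≈ √(Ka·C₀) = √(1.58 × 10^-5 × 0.0481) = 8.72 × 10^-4 M
Fraction ionized = 8.72 × 10^-4 / 0.0481 = 0.0181 → 1.8%

1.8%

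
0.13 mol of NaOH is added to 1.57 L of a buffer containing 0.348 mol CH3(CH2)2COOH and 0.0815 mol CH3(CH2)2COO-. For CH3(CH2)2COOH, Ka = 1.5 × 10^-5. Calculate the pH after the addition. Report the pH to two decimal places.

pH = 4.81

After neutralization: n(CH3(CH2)2COOH) = 0.218 mol, n(CH3(CH2)2COO-) = 0.212 mol.
pKa = −log(1.5 × 10^-5) = 4.824
Henderson–Hasselbalch with mole ratio 0.212/0.218: pH = 4.824 + (-0.012)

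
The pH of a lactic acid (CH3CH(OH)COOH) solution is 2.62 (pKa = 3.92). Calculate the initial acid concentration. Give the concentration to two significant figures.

C₀ = 5.0 × 10^-2 M

[H+] = 10^(-2.62) = 2.40 × 10^-3 M = x
Ka = 10^(−3.92) = 1.20 × 10^-4
Ka = x²/(C₀ − x) ⇒ C₀ = x + x²/Ka
C₀ = 2.40 × 10^-3 + (2.40 × 10^-3)²/(1.20 × 10^-4) = 5.04 × 10^-2 M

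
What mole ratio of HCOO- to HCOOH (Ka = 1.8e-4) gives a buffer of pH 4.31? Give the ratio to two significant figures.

ratio = 3.7

pKa = -log(1.8 × 10^-4) = 3.745
pH = pKa + log(r) ⇒ log(r) = 4.31 − 3.745 = +0.565
r = [HCOO-]/[HCOOH] = 10^(+0.565) = 3.67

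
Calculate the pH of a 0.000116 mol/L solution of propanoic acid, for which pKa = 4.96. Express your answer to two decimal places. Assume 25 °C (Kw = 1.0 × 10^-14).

pH = 4.51

CH3CH2COOH ⇌ CH3CH2COO- + H+
Ka = 10^(−4.96) = 1.10 × 10^-5
Let x = [H+] at equilibrium. Ka = x²/(0.000116 − x).
x is not negligible relative to C₀; solve x² + 1.1e-05·x − 1.28e-09 = 0.
x = [−1.1e-05 + √(1.1e-05² + 5.1e-09)]/2 = 3.06 × 10^-5 M
pH = −log(3.06 × 10^-5) = 4.51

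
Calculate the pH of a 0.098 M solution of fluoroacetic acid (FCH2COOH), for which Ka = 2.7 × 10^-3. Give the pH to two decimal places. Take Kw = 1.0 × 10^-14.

pH = 1.82

FCH2COOH ⇌ FCH2COO- + H+
From the ICE table, Ka = x²/(0.098 − x) = 2.7 × 10^-3.
The 5% rule fails; solving x² + Ka·x − Ka·C₀ = 0 exactly:
x = (−Ka + √(Ka² + 4·Ka·C₀))/2 = 1.50 × 10^-2 M
pH = −log(1.50 × 10^-2) = 1.82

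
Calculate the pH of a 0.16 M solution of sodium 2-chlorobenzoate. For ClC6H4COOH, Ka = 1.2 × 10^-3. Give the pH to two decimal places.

pH = 8.06

ClC6H4COO- is the conjugate base of the weak acid ClC6H4COOH.
Kb = Kw/Ka = 1.0×10^-14 / 1.2 × 10^-3 = 8.33 × 10^-12
Kb = [OH-]²/(0.16 − [OH-]) = 8.33 × 10^-12
Neglecting [OH-] in the denominator: [OH-] = √(8.33 × 10^-12 × 0.16) = 1.15 × 10^-6 M
Check: 0.00072% ionized — well under 5%, approximation valid.
pOH = 5.94, so pH = 14.00 − pOH = 8.06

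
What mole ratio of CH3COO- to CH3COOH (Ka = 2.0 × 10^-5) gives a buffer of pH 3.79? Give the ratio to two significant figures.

ratio = 0.12

pKa = -log(2.0 × 10^-5) = 4.699
pH = pKa + log(r) ⇒ log(r) = 3.79 − 4.699 = -0.909
r = [CH3COO-]/[CH3COOH] = 10^(-0.909) = 0.123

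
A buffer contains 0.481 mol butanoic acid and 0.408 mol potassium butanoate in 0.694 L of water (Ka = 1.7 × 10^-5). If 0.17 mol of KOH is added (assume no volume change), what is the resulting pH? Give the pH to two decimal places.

After neutralization: n(CH3(CH2)2COOH) = 0.311 mol, n(CH3(CH2)2COO-) = 0.578 mol.
pKa = −log(1.7 × 10^-5) = 4.770
pH = pKa + log(n_CH3(CH2)2COO-/n_CH3(CH2)2COOH) = 4.770 + log(0.578/0.311) = 4.770 + (+0.269)

pH = 5.04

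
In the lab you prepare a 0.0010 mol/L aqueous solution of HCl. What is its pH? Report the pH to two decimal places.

HCl is a strong acid and dissociates completely, so [H+] = 0.0010 M.
pH = -log(0.001) = 3.00

pH = 3.00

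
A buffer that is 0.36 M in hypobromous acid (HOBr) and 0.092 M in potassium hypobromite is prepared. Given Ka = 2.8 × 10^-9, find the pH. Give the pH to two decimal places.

pKa = −log(2.8 × 10^-9) = 8.553
Henderson–Hasselbalch: pH = pKa + log([OBr-]/[HOBr]) = 8.553 + log(0.092/0.36)
pH = 8.553 + (-0.593) = 7.96

pH = 7.96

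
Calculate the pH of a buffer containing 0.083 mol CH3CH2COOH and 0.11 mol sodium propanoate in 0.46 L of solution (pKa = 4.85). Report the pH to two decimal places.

pH = 4.97

Using pH = pKa + log([base]/[acid]) with [base]/[acid] = 0.11/0.083:
pH = 4.85 + (+0.122) = 4.97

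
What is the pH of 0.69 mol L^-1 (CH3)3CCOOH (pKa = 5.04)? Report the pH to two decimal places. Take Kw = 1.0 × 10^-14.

(CH3)3CCOOH ⇌ (CH3)3CCOO- + H+
Ka = 10^(−5.04) = 9.12 × 10^-6
Ka = x²/(0.69 − x) = 9.12 × 10^-6
Assume x ≪ 0.69: x ≈ √(9.12 × 10^-6 × 0.69) = 2.51 × 10^-3 M
pH = −log[H+] = −log(2.51 × 10^-3) = 2.60

pH = 2.60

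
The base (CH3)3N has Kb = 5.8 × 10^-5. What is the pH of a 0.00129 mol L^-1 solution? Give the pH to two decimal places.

(CH3)3N + H2O ⇌ (CH3)3NH+ + OH-
Kb = [OH-]²/(0.00129 − [OH-]) = 5.8 × 10^-5
The 5% rule fails; solving [OH-]² + Kb·[OH-] − Kb·C₀ = 0 exactly:
[OH-] = [−5.8e-05 + √(5.8e-05² + 2.99e-07)]/2 = 2.46 × 10^-4 M
pOH = −log(2.46 × 10^-4) = 3.61; pH = 14.00 − 3.61 = 10.39

pH = 10.39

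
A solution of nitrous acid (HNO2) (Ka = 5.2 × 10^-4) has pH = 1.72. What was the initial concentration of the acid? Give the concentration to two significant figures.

C₀ = 7.2 × 10^-1 M

[H+] = 10^(-1.72) = 1.91 × 10^-2 M = x
Ka = x²/(C₀ − x) ⇒ C₀ = x + x²/Ka
C₀ = 1.91 × 10^-2 + (1.91 × 10^-2)²/(5.2 × 10^-4) = 7.21 × 10^-1 M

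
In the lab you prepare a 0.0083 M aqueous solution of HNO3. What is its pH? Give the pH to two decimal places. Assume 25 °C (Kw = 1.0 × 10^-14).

pH = 2.08

HNO3 is a strong acid and dissociates completely, so [H+] = 0.0083 M.
pH = -log(0.0083) = 2.08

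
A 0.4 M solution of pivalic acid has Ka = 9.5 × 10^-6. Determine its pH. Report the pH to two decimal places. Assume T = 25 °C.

(CH3)3CCOOH ⇌ (CH3)3CCOO- + H+
From the ICE table, Ka = x²/(0.4 − x) = 9.5 × 10^-6.
Neglecting x in the denominator: x = √(9.5 × 10^-6 × 0.4) = 1.95 × 10^-3 M
Check: 0.49% ionized — well under 5%, approximation valid.
pH = −log(1.95 × 10^-3) = 2.71

pH = 2.71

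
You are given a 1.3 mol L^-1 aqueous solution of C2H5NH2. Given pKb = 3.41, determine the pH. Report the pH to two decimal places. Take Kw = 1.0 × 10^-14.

C2H5NH2 + H2O ⇌ C2H5NH3+ + OH-
Kb = 10^(−3.41) = 3.89 × 10^-4
From the ICE table, Kb = x²/(1.3 − x) = 3.89 × 10^-4.
Since Kb ≪ C₀, x ≈ √(Kb·C₀) = 2.25 × 10^-2 M.
pOH = −log(2.25 × 10^-2) = 1.65; pH = 14.00 − 1.65 = 12.35

pH = 12.35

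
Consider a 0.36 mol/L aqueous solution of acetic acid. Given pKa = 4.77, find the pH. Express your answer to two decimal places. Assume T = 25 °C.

pH = 2.61

CH3COOH ⇌ CH3COO- + H+
Ka = 10^(−4.77) = 1.70 × 10^-5
From the ICE table, Ka = [H+]²/(0.36 − [H+]) = 1.70 × 10^-5.
Assume [H+] ≪ 0.36: [H+] ≈ √(1.70 × 10^-5 × 0.36) = 2.47 × 10^-3 M
Check: 0.69% ionized — well under 5%, approximation valid.
pH = −log(2.47 × 10^-3) = 2.61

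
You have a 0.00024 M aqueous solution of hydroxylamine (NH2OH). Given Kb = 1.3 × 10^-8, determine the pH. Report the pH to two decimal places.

NH2OH + H2O ⇌ NH3OH+ + OH-
From the ICE table, Kb = [OH-]²/(0.00024 − [OH-]) = 1.3 × 10^-8.
Neglecting [OH-] in the denominator: [OH-] = √(1.3 × 10^-8 × 0.00024) = 1.77 × 10^-6 M
Check: 0.74% ionized — well under 5%, approximation valid.
pOH = −log(1.77 × 10^-6) = 5.75; pH = 14.00 − 5.75 = 8.25

pH = 8.25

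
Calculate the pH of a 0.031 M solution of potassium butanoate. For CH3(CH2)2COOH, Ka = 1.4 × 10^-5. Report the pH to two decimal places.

pH = 8.67

CH3(CH2)2COO- is the conjugate base of the weak acid CH3(CH2)2COOH.
Kb = Kw/Ka = 1.0×10^-14 / 1.4 × 10^-5 = 7.14 × 10^-10
From the ICE table, Kb = x²/(0.031 − x) = 7.14 × 10^-10.
Since Kb ≪ C₀, x ≈ √(Kb·C₀) = 4.70 × 10^-6 M.
(x/C₀ = 0.015% < 5%, so the approximation holds.)
pOH = 5.33, so pH = 14.00 − pOH = 8.67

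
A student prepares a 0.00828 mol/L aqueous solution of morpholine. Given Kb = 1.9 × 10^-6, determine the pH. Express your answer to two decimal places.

pH = 10.10

C4H8ONH + H2O ⇌ C4H8ONH2+ + OH-
Kb = x²/(0.00828 − x) = 1.9 × 10^-6
Neglecting x in the denominator: x = √(1.9 × 10^-6 × 0.00828) = 1.25 × 10^-4 M
Check: 1.5% ionized — well under 5%, approximation valid.
pOH = 3.90, so pH = 14.00 − pOH = 10.10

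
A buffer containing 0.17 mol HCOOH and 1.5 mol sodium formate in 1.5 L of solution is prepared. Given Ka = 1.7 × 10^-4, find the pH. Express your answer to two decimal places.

pH = 4.72

pKa = −log(1.7 × 10^-4) = 3.770
Henderson–Hasselbalch: pH = pKa + log([HCOO-]/[HCOOH]) = 3.770 + log(1.5/0.17)
pH = 3.770 + (+0.946) = 4.72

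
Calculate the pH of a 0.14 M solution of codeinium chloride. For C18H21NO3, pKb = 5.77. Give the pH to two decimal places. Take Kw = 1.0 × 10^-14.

C18H22NO3+ is the conjugate acid of the weak base C18H21NO3.
Kb = 10^(−5.77) = 1.70 × 10^-6
Ka = Kw/Kb = 1.0×10^-14 / 1.70 × 10^-6 = 5.88 × 10^-9
Ka = [H+]²/(0.14 − [H+]) = 5.88 × 10^-9
Neglecting [H+] in the denominator: [H+] = √(5.88 × 10^-9 × 0.14) = 2.87 × 10^-5 M
pH = −log[H+] = −log(2.87 × 10^-5) = 4.54

pH = 4.54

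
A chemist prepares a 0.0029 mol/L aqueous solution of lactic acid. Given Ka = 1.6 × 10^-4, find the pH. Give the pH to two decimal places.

pH = 3.22

CH3CH(OH)COOH ⇌ CH3CH(OH)COO- + H+
Ka = [H+]²/(0.0029 − [H+]) = 1.6 × 10^-4
Here C₀/Ka ≈ 18.1, so the small-[H+] approximation fails. Use the quadratic:
[H+] = (−Ka + √(Ka² + 4·Ka·C₀))/2 = 6.06 × 10^-4 M
pH = −log(6.06 × 10^-4) = 3.22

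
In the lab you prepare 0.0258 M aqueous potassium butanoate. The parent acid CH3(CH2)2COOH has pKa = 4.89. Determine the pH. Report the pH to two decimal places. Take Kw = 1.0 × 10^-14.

pH = 8.65

CH3(CH2)2COO- is the conjugate base of the weak acid CH3(CH2)2COOH.
Ka = 10^(−4.89) = 1.29 × 10^-5
Kb = Kw/Ka = 1.0×10^-14 / 1.29 × 10^-5 = 7.75 × 10^-10
Let x = [OH-] at equilibrium. Kb = x²/(0.0258 − x).
Assume x ≪ 0.0258: x ≈ √(7.75 × 10^-10 × 0.0258) = 4.47 × 10^-6 M
(x/C₀ = 0.017% < 5%, so the approximation holds.)
pOH = −log(4.47 × 10^-6) = 5.35; pH = 14.00 − 5.35 = 8.65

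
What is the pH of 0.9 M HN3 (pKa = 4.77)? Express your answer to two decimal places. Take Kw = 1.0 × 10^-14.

pH = 2.41

HN3 ⇌ N3- + H+
Ka = 10^(−4.77) = 1.70 × 10^-5
Let x = [H+] at equilibrium. Ka = x²/(0.9 − x).
Since Ka ≪ C₀, x ≈ √(Ka·C₀) = 3.91 × 10^-3 M.
Check: 0.43% ionized — well under 5%, approximation valid.
pH = −log[H+] = −log(3.91 × 10^-3) = 2.41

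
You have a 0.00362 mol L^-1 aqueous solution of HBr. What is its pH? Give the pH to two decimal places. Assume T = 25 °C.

HBr is a strong acid and dissociates completely, so [H+] = 0.00362 M.
pH = -log(0.00362) = 2.44

pH = 2.44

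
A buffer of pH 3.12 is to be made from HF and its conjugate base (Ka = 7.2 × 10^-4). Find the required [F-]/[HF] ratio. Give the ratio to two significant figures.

pKa = -log(7.2 × 10^-4) = 3.143
pH = pKa + log(r) ⇒ log(r) = 3.12 − 3.143 = -0.023
r = [F-]/[HF] = 10^(-0.023) = 0.948

ratio = 0.95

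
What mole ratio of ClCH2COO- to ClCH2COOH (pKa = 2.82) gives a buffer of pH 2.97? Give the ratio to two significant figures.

pH = pKa + log(r) ⇒ log(r) = 2.97 − 2.82 = +0.15
r = [ClCH2COO-]/[ClCH2COOH] = 10^(+0.15) = 1.41

ratio = 1.4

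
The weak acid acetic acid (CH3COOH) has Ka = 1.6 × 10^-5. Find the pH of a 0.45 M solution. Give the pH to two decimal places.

CH3COOH ⇌ CH3COO- + H+
Ka = x²/(0.45 − x) = 1.6 × 10^-5
Since Ka ≪ C₀, x ≈ √(Ka·C₀) = 2.68 × 10^-3 M.
(x/C₀ = 0.6% < 5%, so the approximation holds.)
pH = −log(2.68 × 10^-3) = 2.57

pH = 2.57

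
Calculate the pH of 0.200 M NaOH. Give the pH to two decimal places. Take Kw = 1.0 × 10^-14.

pH = 13.30

NaOH is a strong base; [OH-] = 0.2 M.
pOH = -log(0.2) = 0.70
pH = 14.00 - 0.70 = 13.30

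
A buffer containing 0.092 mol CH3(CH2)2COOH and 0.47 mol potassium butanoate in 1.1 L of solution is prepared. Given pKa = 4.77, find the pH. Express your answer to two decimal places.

pH = pKa + log([A⁻]/[HA]) = 4.77 + log(0.47/0.092)
pH = 4.77 + (+0.708) = 5.48

pH = 5.48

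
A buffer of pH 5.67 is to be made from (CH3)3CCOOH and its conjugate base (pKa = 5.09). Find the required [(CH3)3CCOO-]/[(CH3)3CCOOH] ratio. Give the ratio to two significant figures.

ratio = 3.8

pH = pKa + log(r) ⇒ log(r) = 5.67 − 5.09 = +0.58
r = [(CH3)3CCOO-]/[(CH3)3CCOOH] = 10^(+0.58) = 3.8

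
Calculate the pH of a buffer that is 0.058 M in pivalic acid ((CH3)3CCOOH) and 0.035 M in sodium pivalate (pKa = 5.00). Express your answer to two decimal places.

pH = pKa + log([A⁻]/[HA]) = 5.00 + log(0.035/0.058)
pH = 5.00 + (-0.219) = 4.78

pH = 4.78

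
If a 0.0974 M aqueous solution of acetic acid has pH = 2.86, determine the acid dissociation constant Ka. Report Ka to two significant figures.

Ka = 2.0 × 10^-5

[H+] = 10^(-2.86) = 1.38 × 10^-3 M
At equilibrium [HA] = 0.0974 − 1.38 × 10^-3 = 9.60 × 10^-2 M
Ka = [H+][A-]/[HA] = (1.38 × 10^-3)² / 9.60 × 10^-2 = 2.0 × 10^-5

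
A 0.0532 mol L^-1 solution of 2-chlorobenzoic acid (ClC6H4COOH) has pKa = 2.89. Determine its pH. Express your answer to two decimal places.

pH = 2.12

ClC6H4COOH ⇌ ClC6H4COO- + H+
Ka = 10^(−2.89) = 1.29 × 10^-3
Ka = [H+]²/(0.0532 − [H+]) = 1.29 × 10^-3
[H+] is not negligible relative to C₀; solve [H+]² + 0.00129·[H+] − 6.86e-05 = 0.
[H+] = (−Ka + √(Ka² + 4·Ka·C₀))/2 = 7.66 × 10^-3 M
pH = −log(7.66 × 10^-3) = 2.12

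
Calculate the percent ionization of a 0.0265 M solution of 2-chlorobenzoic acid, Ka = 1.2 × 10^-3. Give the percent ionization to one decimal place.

19.1%

ClC6H4COOH ⇌ ClC6H4COO- + H+; let x = [H+] at equilibrium.
Ka = x²/(C₀ − x); solving the quadratic gives x = 5.07 × 10^-3 M.
Fraction ionized = 5.07 × 10^-3 / 0.0265 = 0.1913 → 19.1%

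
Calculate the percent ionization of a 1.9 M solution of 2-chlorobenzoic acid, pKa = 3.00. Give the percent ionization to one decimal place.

2.3%

ClC6H4COOH ⇌ ClC6H4COO- + H+; let x = [H+] at equilibrium.
Ka = 10^(−3.00) = 1.00 × 10^-3
x ≈ √(Ka·C₀) = √(1.00 × 10^-3 × 1.9) = 4.36 × 10^-2 M
% ionization = x/C₀ × 100% = 4.36 × 10^-2/1.9 × 100% = 2.3%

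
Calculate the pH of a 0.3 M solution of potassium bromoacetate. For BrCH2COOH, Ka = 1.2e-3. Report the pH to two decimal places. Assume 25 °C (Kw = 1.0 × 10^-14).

BrCH2COO- is the conjugate base of the weak acid BrCH2COOH.
Kb = Kw/Ka = 1.0×10^-14 / 1.2 × 10^-3 = 8.33 × 10^-12
Let x = [OH-] at equilibrium. Kb = x²/(0.3 − x).
Since Kb ≪ C₀, x ≈ √(Kb·C₀) = 1.58 × 10^-6 M.
pOH = −log(1.58 × 10^-6) = 5.80; pH = 14.00 − 5.80 = 8.20

pH = 8.20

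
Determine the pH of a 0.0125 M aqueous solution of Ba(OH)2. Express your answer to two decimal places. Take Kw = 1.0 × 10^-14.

Ba(OH)2 is a strong base (each formula unit releases 2 OH-); [OH-] = 0.025 M.
pOH = -log(0.025) = 1.60
pH = 14.00 - 1.60 = 12.40

pH = 12.40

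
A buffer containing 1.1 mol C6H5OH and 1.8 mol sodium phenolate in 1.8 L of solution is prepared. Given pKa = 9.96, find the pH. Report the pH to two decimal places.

pH = 10.17

Henderson–Hasselbalch: pH = pKa + log([C6H5O-]/[C6H5OH]) = 9.96 + log(1.8/1.1)
pH = 9.96 + (+0.214) = 10.17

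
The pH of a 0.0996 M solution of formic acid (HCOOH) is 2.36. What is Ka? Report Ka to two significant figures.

[H+] = 10^(-2.36) = 4.37 × 10^-3 M
At equilibrium [HA] = 0.0996 − 4.37 × 10^-3 = 9.52 × 10^-2 M
Ka = [H+][A-]/[HA] = (4.37 × 10^-3)² / 9.52 × 10^-2 = 2.0 × 10^-4

Ka = 2.0 × 10^-4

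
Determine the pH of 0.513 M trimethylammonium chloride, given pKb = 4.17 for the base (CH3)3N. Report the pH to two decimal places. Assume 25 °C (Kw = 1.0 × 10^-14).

(CH3)3NH+ is the conjugate acid of the weak base (CH3)3N.
Kb = 10^(−4.17) = 6.76 × 10^-5
Ka = Kw/Kb = 1.0×10^-14 / 6.76 × 10^-5 = 1.48 × 10^-10
From the ICE table, Ka = [H+]²/(0.513 − [H+]) = 1.48 × 10^-10.
Assume [H+] ≪ 0.513: [H+] ≈ √(1.48 × 10^-10 × 0.513) = 8.71 × 10^-6 M
Check: 0.0017% ionized — well under 5%, approximation valid.
pH = −log(8.71 × 10^-6) = 5.06

pH = 5.06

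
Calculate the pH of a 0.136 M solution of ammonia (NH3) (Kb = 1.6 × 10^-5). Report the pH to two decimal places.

pH = 11.17

NH3 + H2O ⇌ NH4+ + OH-
Kb = [OH-]²/(0.136 − [OH-]) = 1.6 × 10^-5
Neglecting [OH-] in the denominator: [OH-] = √(1.6 × 10^-5 × 0.136) = 1.48 × 10^-3 M
pOH = −log(1.48 × 10^-3) = 2.83; pH = 14.00 − 2.83 = 11.17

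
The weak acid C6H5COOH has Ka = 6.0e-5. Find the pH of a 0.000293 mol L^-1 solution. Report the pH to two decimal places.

C6H5COOH ⇌ C6H5COO- + H+
From the ICE table, Ka = [H+]²/(0.000293 − [H+]) = 6.0 × 10^-5.
Here C₀/Ka ≈ 4.88, so the small-[H+] approximation fails. Use the quadratic:
[H+] = [−6e-05 + √(6e-05² + 7.03e-08)]/2 = 1.06 × 10^-4 M
pH = −log(1.06 × 10^-4) = 3.97

pH = 3.97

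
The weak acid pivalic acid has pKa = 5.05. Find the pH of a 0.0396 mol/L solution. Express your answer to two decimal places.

pH = 3.23

(CH3)3CCOOH ⇌ (CH3)3CCOO- + H+
Ka = 10^(−5.05) = 8.91 × 10^-6
From the ICE table, Ka = [H+]²/(0.0396 − [H+]) = 8.91 × 10^-6.
Since Ka ≪ C₀, [H+] ≈ √(Ka·C₀) = 5.94 × 10^-4 M.
([H+]/C₀ = 1.5% < 5%, so the approximation holds.)
pH = −log[H+] = −log(5.94 × 10^-4) = 3.23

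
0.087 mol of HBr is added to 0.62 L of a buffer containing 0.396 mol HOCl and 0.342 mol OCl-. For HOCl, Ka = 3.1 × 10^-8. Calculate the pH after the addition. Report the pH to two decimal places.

After neutralization: n(HOCl) = 0.483 mol, n(OCl-) = 0.255 mol.
pKa = −log(3.1 × 10^-8) = 7.509
Henderson–Hasselbalch with mole ratio 0.255/0.483: pH = 7.509 + (-0.277)

pH = 7.23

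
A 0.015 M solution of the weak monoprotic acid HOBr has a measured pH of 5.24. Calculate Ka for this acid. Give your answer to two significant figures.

[H+] = 10^(-5.24) = 5.75 × 10^-6 M
At equilibrium [HA] = 0.015 − 5.75 × 10^-6 = 1.50 × 10^-2 M
Ka = [H+][A-]/[HA] = (5.75 × 10^-6)² / 1.50 × 10^-2 = 2.2 × 10^-9

Ka = 2.2 × 10^-9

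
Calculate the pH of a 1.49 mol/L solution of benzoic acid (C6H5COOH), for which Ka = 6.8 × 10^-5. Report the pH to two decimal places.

C6H5COOH ⇌ C6H5COO- + H+
Ka = [H+]²/(1.49 − [H+]) = 6.8 × 10^-5
Since Ka ≪ C₀, [H+] ≈ √(Ka·C₀) = 1.01 × 10^-2 M.
Check: 0.68% ionized — well under 5%, approximation valid.
pH = −log(1.01 × 10^-2) = 2.00

pH = 2.00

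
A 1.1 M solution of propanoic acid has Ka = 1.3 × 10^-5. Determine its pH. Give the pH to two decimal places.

pH = 2.42

CH3CH2COOH ⇌ CH3CH2COO- + H+
From the ICE table, Ka = [H+]²/(1.1 − [H+]) = 1.3 × 10^-5.
Neglecting [H+] in the denominator: [H+] = √(1.3 × 10^-5 × 1.1) = 3.78 × 10^-3 M
pH = −log(3.78 × 10^-3) = 2.42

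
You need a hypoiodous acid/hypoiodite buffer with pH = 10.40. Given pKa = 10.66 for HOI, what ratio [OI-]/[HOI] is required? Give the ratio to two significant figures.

pH = pKa + log(r) ⇒ log(r) = 10.40 − 10.66 = -0.26
r = [OI-]/[HOI] = 10^(-0.26) = 0.55

ratio = 0.55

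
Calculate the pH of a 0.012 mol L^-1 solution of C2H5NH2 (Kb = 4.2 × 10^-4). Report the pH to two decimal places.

pH = 11.31

C2H5NH2 + H2O ⇌ C2H5NH3+ + OH-
Kb = x²/(0.012 − x) = 4.2 × 10^-4
Here C₀/Kb ≈ 28.6, so the small-x approximation fails. Use the quadratic:
x = (−Kb + √(Kb² + 4·Kb·C₀))/2 = 2.04 × 10^-3 M
pOH = 2.69, so pH = 14.00 − pOH = 11.31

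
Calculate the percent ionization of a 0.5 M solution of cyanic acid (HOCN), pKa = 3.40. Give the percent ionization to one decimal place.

HOCN ⇌ OCN- + H+; let x = [H+] at equilibrium.
Ka = 10^(−3.40) = 3.98 × 10^-4
x ≈ √(Ka·C₀) = √(3.98 × 10^-4 × 0.5) = 1.41 × 10^-2 M
Fraction ionized = 1.41 × 10^-2 / 0.5 = 0.0282 → 2.8%

2.8%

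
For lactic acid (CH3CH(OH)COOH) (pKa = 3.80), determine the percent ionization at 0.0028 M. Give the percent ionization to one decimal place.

CH3CH(OH)COOH ⇌ CH3CH(OH)COO- + H+; let x = [H+] at equilibrium.
Ka = 10^(−3.80) = 1.58 × 10^-4
Ka = x²/(C₀ − x); solving the quadratic gives x = 5.91 × 10^-4 M.
Fraction ionized = 5.91 × 10^-4 / 0.0028 = 0.2111 → 21.1%

21.1%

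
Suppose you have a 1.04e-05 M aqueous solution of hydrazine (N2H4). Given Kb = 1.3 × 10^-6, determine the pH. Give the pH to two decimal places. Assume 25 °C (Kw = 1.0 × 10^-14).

N2H4 + H2O ⇌ N2H5+ + OH-
Kb = x²/(1.04e-05 − x) = 1.3 × 10^-6
The 5% rule fails; solving x² + Kb·x − Kb·C₀ = 0 exactly:
x = (−Kb + √(Kb² + 4·Kb·C₀))/2 = 3.08 × 10^-6 M
pOH = −log(3.08 × 10^-6) = 5.51; pH = 14.00 − 5.51 = 8.49

pH = 8.49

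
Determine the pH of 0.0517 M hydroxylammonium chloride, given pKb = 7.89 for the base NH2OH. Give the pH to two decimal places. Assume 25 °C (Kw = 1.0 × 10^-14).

NH3OH+ is the conjugate acid of the weak base NH2OH.
Kb = 10^(−7.89) = 1.29 × 10^-8
Ka = Kw/Kb = 1.0×10^-14 / 1.29 × 10^-8 = 7.75 × 10^-7
From the ICE table, Ka = [H+]²/(0.0517 − [H+]) = 7.75 × 10^-7.
Since Ka ≪ C₀, [H+] ≈ √(Ka·C₀) = 2.00 × 10^-4 M.
([H+]/C₀ = 0.39% < 5%, so the approximation holds.)
pH = −log[H+] = −log(2.00 × 10^-4) = 3.70

pH = 3.70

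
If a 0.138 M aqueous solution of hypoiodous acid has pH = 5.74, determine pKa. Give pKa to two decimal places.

pKa = 10.62

[H+] = 10^(-5.74) = 1.82 × 10^-6 M
At equilibrium [HA] = 0.138 − 1.82 × 10^-6 = 1.38 × 10^-1 M
Ka = [H+][A-]/[HA] = (1.82 × 10^-6)² / 1.38 × 10^-1 = 2.40 × 10^-11
pKa = -log(2.40 × 10^-11) = 10.62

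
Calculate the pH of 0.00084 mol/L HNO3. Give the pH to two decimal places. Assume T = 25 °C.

HNO3 is a strong acid and dissociates completely, so [H+] = 0.00084 M.
pH = -log(0.00084) = 3.08

pH = 3.08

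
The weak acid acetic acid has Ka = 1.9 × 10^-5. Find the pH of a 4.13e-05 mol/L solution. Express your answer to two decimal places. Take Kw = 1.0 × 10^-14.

pH = 4.70

CH3COOH ⇌ CH3COO- + H+
From the ICE table, Ka = [H+]²/(4.13e-05 − [H+]) = 1.9 × 10^-5.
[H+] is not negligible relative to C₀; solve [H+]² + 1.9e-05·[H+] − 7.85e-10 = 0.
[H+] = [−1.9e-05 + √(1.9e-05² + 3.14e-09)]/2 = 2.01 × 10^-5 M
pH = −log[H+] = −log(2.01 × 10^-5) = 4.70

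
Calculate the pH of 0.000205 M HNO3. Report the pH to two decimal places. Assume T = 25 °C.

HNO3 is a strong acid and dissociates completely, so [H+] = 0.000205 M.
pH = -log(0.000205) = 3.69

pH = 3.69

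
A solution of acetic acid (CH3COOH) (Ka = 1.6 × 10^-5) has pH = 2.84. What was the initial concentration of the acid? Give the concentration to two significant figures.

[H+] = 10^(-2.84) = 1.45 × 10^-3 M = x
Ka = x²/(C₀ − x) ⇒ C₀ = x + x²/Ka
C₀ = 1.45 × 10^-3 + (1.45 × 10^-3)²/(1.6 × 10^-5) = 1.33 × 10^-1 M

C₀ = 1.3 × 10^-1 M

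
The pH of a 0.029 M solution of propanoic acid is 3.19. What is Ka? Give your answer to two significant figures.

[H+] = 10^(-3.19) = 6.46 × 10^-4 M
At equilibrium [HA] = 0.029 − 6.46 × 10^-4 = 2.84 × 10^-2 M
Ka = [H+][A-]/[HA] = (6.46 × 10^-4)² / 2.84 × 10^-2 = 1.5 × 10^-5

Ka = 1.5 × 10^-5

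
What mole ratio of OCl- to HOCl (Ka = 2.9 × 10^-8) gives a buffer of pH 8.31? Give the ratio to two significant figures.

pKa = -log(2.9 × 10^-8) = 7.538
pH = pKa + log(r) ⇒ log(r) = 8.31 − 7.538 = +0.772
r = [OCl-]/[HOCl] = 10^(+0.772) = 5.92

ratio = 5.9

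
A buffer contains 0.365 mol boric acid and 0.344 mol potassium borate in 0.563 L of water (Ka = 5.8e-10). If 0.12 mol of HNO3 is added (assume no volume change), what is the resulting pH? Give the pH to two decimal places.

pH = 8.90

Added H+ converts B(OH)4- to B(OH)3: B(OH)3 → 0.485 mol, B(OH)4- → 0.224 mol.
pKa = −log(5.8 × 10^-10) = 9.237
Henderson–Hasselbalch with mole ratio 0.224/0.485: pH = 9.237 + (-0.335)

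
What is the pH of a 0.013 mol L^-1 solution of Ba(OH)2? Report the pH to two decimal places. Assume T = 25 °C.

Ba(OH)2 is a strong base (each formula unit releases 2 OH-); [OH-] = 0.026 M.
pOH = -log(0.026) = 1.59
pH = 14.00 - 1.59 = 12.41

pH = 12.41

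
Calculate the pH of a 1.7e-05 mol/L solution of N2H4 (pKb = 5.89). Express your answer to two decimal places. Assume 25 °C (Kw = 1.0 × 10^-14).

N2H4 + H2O ⇌ N2H5+ + OH-
Kb = 10^(−5.89) = 1.29 × 10^-6
From the ICE table, Kb = [OH-]²/(1.7e-05 − [OH-]) = 1.29 × 10^-6.
Here C₀/Kb ≈ 13.2, so the small-[OH-] approximation fails. Use the quadratic:
[OH-] = [−1.29e-06 + √(1.29e-06² + 8.77e-11)]/2 = 4.08 × 10^-6 M
pOH = −log(4.08 × 10^-6) = 5.39; pH = 14.00 − 5.39 = 8.61

pH = 8.61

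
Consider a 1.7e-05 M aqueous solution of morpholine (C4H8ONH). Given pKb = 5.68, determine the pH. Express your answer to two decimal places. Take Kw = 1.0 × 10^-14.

pH = 8.70

C4H8ONH + H2O ⇌ C4H8ONH2+ + OH-
Kb = 10^(−5.68) = 2.09 × 10^-6
Kb = [OH-]²/(1.7e-05 − [OH-]) = 2.09 × 10^-6
The 5% rule fails; solving [OH-]² + Kb·[OH-] − Kb·C₀ = 0 exactly:
[OH-] = [−2.09e-06 + √(2.09e-06² + 1.42e-10)]/2 = 5.01 × 10^-6 M
pOH = 5.30, so pH = 14.00 − pOH = 8.70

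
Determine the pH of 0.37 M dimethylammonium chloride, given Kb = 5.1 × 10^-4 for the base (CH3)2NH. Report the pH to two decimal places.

pH = 5.57

(CH3)2NH2+ is the conjugate acid of the weak base (CH3)2NH.
Ka = Kw/Kb = 1.0×10^-14 / 5.1 × 10^-4 = 1.96 × 10^-11
Ka = x²/(0.37 − x) = 1.96 × 10^-11
Neglecting x in the denominator: x = √(1.96 × 10^-11 × 0.37) = 2.69 × 10^-6 M
(x/C₀ = 0.00073% < 5%, so the approximation holds.)
pH = −log[H+] = −log(2.69 × 10^-6) = 5.57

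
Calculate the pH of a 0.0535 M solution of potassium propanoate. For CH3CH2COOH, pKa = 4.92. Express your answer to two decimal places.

CH3CH2COO- is the conjugate base of the weak acid CH3CH2COOH.
Ka = 10^(−4.92) = 1.20 × 10^-5
Kb = Kw/Ka = 1.0×10^-14 / 1.20 × 10^-5 = 8.33 × 10^-10
From the ICE table, Kb = [OH-]²/(0.0535 − [OH-]) = 8.33 × 10^-10.
Neglecting [OH-] in the denominator: [OH-] = √(8.33 × 10^-10 × 0.0535) = 6.68 × 10^-6 M
pOH = −log(6.68 × 10^-6) = 5.18; pH = 14.00 − 5.18 = 8.82

pH = 8.82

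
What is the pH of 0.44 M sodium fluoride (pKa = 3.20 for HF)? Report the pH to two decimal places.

F- is the conjugate base of the weak acid HF.
Ka = 10^(−3.20) = 6.31 × 10^-4
Kb = Kw/Ka = 1.0×10^-14 / 6.31 × 10^-4 = 1.58 × 10^-11
From the ICE table, Kb = x²/(0.44 − x) = 1.58 × 10^-11.
Assume x ≪ 0.44: x ≈ √(1.58 × 10^-11 × 0.44) = 2.64 × 10^-6 M
pOH = 5.58, so pH = 14.00 − pOH = 8.42

pH = 8.42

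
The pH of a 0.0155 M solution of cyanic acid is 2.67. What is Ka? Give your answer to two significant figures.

[H+] = 10^(-2.67) = 2.14 × 10^-3 M
At equilibrium [HA] = 0.0155 − 2.14 × 10^-3 = 1.34 × 10^-2 M
Ka = [H+][A-]/[HA] = (2.14 × 10^-3)² / 1.34 × 10^-2 = 3.4 × 10^-4

Ka = 3.4 × 10^-4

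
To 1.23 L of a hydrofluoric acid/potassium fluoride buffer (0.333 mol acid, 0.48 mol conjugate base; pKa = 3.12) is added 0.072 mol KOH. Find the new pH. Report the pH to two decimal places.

OH- converts HF to F-: HF → 0.261 mol, F- → 0.552 mol.
pH = pKa + log(n_F-/n_HF) = 3.12 + log(0.552/0.261) = 3.12 + (+0.325)

pH = 3.45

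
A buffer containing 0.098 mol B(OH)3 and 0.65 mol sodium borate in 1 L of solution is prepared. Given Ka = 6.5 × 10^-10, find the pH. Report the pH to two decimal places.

pH = 10.01

pKa = −log(6.5 × 10^-10) = 9.187
Henderson–Hasselbalch: pH = pKa + log([B(OH)4-]/[B(OH)3]) = 9.187 + log(0.65/0.098)
pH = 9.187 + (+0.822) = 10.01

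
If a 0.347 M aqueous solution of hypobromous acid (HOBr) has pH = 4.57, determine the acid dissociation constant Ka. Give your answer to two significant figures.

Ka = 2.1 × 10^-9

[H+] = 10^(-4.57) = 2.69 × 10^-5 M
At equilibrium [HA] = 0.347 − 2.69 × 10^-5 = 3.47 × 10^-1 M
Ka = [H+][A-]/[HA] = (2.69 × 10^-5)² / 3.47 × 10^-1 = 2.1 × 10^-9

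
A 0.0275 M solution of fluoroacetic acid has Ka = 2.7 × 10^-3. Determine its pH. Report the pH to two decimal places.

pH = 2.13

FCH2COOH ⇌ FCH2COO- + H+
Ka = [H+]²/(0.0275 − [H+]) = 2.7 × 10^-3
Here C₀/Ka ≈ 10.2, so the small-[H+] approximation fails. Use the quadratic:
[H+] = (−Ka + √(Ka² + 4·Ka·C₀))/2 = 7.37 × 10^-3 M
pH = −log[H+] = −log(7.37 × 10^-3) = 2.13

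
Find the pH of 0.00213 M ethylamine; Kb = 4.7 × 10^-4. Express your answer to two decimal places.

pH = 10.90

C2H5NH2 + H2O ⇌ C2H5NH3+ + OH-
Kb = [OH-]²/(0.00213 − [OH-]) = 4.7 × 10^-4
Here C₀/Kb ≈ 4.53, so the small-[OH-] approximation fails. Use the quadratic:
[OH-] = [−0.00047 + √(0.00047² + 4e-06)]/2 = 7.93 × 10^-4 M
pOH = −log(7.93 × 10^-4) = 3.10; pH = 14.00 − 3.10 = 10.90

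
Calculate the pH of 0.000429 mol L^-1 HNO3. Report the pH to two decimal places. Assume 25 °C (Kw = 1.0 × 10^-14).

HNO3 is a strong acid and dissociates completely, so [H+] = 0.000429 M.
pH = -log(0.000429) = 3.37

pH = 3.37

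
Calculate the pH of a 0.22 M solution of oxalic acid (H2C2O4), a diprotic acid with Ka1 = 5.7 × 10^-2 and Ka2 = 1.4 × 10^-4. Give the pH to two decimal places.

Ka1 ≫ Ka2, so treat the first dissociation as the only significant source of H+.
Ka1 = x²/(0.22 − x) = 5.7 × 10^-2
Solving the quadratic: x = (−Ka1 + √(Ka1² + 4·Ka1·C₀))/2 = 8.71 × 10^-2 M
pH = −log(8.71 × 10^-2) = 1.06

pH = 1.06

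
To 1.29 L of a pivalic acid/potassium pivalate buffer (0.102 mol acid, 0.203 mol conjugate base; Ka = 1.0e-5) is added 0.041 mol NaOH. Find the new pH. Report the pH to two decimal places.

pH = 5.60

After neutralization: n((CH3)3CCOOH) = 0.061 mol, n((CH3)3CCOO-) = 0.244 mol.
pKa = −log(1.0 × 10^-5) = 5.000
pH = pKa + log(n_(CH3)3CCOO-/n_(CH3)3CCOOH) = 5.000 + log(0.244/0.061) = 5.000 + (+0.602)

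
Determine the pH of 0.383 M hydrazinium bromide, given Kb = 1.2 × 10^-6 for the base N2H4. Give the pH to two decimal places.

N2H5+ is the conjugate acid of the weak base N2H4.
Ka = Kw/Kb = 1.0×10^-14 / 1.2 × 10^-6 = 8.33 × 10^-9
From the ICE table, Ka = x²/(0.383 − x) = 8.33 × 10^-9.
Since Ka ≪ C₀, x ≈ √(Ka·C₀) = 5.65 × 10^-5 M.
Check: 0.015% ionized — well under 5%, approximation valid.
pH = −log(5.65 × 10^-5) = 4.25

pH = 4.25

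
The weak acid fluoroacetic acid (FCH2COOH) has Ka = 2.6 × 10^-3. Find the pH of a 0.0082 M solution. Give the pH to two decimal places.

pH = 2.46

FCH2COOH ⇌ FCH2COO- + H+
From the ICE table, Ka = x²/(0.0082 − x) = 2.6 × 10^-3.
x is not negligible relative to C₀; solve x² + 0.0026·x − 2.13e-05 = 0.
x = (−Ka + √(Ka² + 4·Ka·C₀))/2 = 3.50 × 10^-3 M
pH = −log(3.50 × 10^-3) = 2.46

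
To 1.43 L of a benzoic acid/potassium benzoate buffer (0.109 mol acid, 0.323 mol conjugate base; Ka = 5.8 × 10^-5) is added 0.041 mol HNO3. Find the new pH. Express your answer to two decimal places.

After neutralization: n(C6H5COOH) = 0.15 mol, n(C6H5COO-) = 0.282 mol.
pKa = −log(5.8 × 10^-5) = 4.237
Henderson–Hasselbalch with mole ratio 0.282/0.15: pH = 4.237 + (+0.274)

pH = 4.51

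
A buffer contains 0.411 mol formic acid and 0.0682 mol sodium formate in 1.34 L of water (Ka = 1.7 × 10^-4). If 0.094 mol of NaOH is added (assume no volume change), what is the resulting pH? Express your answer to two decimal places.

After neutralization: n(HCOOH) = 0.317 mol, n(HCOO-) = 0.162 mol.
pKa = −log(1.7 × 10^-4) = 3.770
Henderson–Hasselbalch with mole ratio 0.162/0.317: pH = 3.770 + (-0.292)

pH = 3.48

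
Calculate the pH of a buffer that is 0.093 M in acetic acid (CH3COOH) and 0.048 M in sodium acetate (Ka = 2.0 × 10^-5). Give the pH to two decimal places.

pKa = −log(2.0 × 10^-5) = 4.699
Using pH = pKa + log([base]/[acid]) with [base]/[acid] = 0.048/0.093:
pH = 4.699 + (-0.287) = 4.41

pH = 4.41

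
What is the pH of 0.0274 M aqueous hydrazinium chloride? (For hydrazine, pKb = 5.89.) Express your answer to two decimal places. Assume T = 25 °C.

N2H5+ is the conjugate acid of the weak base N2H4.
Kb = 10^(−5.89) = 1.29 × 10^-6
Ka = Kw/Kb = 1.0×10^-14 / 1.29 × 10^-6 = 7.75 × 10^-9
Ka = x²/(0.0274 − x) = 7.75 × 10^-9
Since Ka ≪ C₀, x ≈ √(Ka·C₀) = 1.46 × 10^-5 M.
pH = −log(1.46 × 10^-5) = 4.84

pH = 4.84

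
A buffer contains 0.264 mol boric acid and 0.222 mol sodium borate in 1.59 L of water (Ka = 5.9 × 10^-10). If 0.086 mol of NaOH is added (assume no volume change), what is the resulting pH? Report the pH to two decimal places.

OH- converts B(OH)3 to B(OH)4-: B(OH)3 → 0.178 mol, B(OH)4- → 0.308 mol.
pKa = −log(5.9 × 10^-10) = 9.229
pH = pKa + log(n_B(OH)4-/n_B(OH)3) = 9.229 + log(0.308/0.178) = 9.229 + (+0.238)

pH = 9.47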